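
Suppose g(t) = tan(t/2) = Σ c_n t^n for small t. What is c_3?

1/24

g(0) = 0
g′(0) = 1/2
g′′(0) = 0
g′′′(0) = 1/4
Dividing each by k! gives the coefficients c_0, ..., c_3.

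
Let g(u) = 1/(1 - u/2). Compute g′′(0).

The coefficient of u^2 in the expansion is 1/4, so g′′(0) = 2! * (1/4) = 1/2.

1/2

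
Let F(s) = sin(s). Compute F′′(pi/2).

The coefficient of (s - pi/2)^2 in the expansion is -1/2, so F′′(pi/2) = 2! * (-1/2) = -1.

-1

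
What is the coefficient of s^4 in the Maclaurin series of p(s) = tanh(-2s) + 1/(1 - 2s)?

Combine the two series term by term.

16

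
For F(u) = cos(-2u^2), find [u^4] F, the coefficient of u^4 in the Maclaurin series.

-2

F(0) = 1
F′(0) = 0
F′′(0) = 0
F′′′(0) = 0
F^(4)(0) = -48
So c_4 = F^(4)(0)/4! = -2.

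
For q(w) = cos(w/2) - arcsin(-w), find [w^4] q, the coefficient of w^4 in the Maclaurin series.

Add the two expansions coefficient-wise.
[w^0] = 1;  [w^1] = 1;  [w^2] = -1/8;  [w^3] = 1/6;  [w^4] = 1/384.

1/384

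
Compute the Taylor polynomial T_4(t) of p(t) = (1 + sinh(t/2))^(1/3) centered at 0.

Substitute the inner expansion into the outer series and collect powers.

-19*t^4/3888 + 19*t^3/1296 - t^2/36 + t/6 + 1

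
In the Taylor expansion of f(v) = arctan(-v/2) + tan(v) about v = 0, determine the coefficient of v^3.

Combine the two series term by term.
So c_3 = f′′′(0)/3! = 3/8.

3/8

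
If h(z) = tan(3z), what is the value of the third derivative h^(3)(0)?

54

Compute the successive derivatives at the expansion point and divide by k!.
From the series, [z^3] h = 9; multiply by 3! = 6 to get 54.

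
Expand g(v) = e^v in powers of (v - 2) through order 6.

(v - 2)^6*e^(2)/720 + (v - 2)^5*e^(2)/120 + (v - 2)^4*e^(2)/24 + (v - 2)^3*e^(2)/6 + (v - 2)^2*e^(2)/2 + (v - 2)*e^(2) + e^(2)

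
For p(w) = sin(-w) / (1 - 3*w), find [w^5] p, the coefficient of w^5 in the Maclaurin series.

-9541/120

Use 1/(1 - r) = Σ r^k on the denominator, then take the Cauchy product.
[w^0] = 0;  [w^1] = -1;  [w^2] = -3;  [w^3] = -53/6;  [w^4] = -53/2;  [w^5] = -9541/120.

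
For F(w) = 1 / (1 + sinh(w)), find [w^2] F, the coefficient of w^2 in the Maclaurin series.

1

Write 1/(1+u) = 1 - u + u^2 - u^3 + ... and substitute the series for u.
[w^0] = 1;  [w^1] = -1;  [w^2] = 1.
So c_2 = F′′(0)/2! = 1.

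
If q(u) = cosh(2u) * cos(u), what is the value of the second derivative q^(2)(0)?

3

Write out both Maclaurin series and multiply, keeping only the needed powers.
The coefficient of u^2 in the expansion is 3/2, so q′′(0) = 2! * (3/2) = 3.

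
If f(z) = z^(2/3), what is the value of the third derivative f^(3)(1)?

8/27

The coefficient of (z - 1)^3 in the expansion is 4/81, so f′′′(1) = 3! * (4/81) = 8/27.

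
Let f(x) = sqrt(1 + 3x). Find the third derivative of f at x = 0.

81/8

The coefficient of x^3 in the expansion is 27/16, so f′′′(0) = 3! * (27/16) = 81/8.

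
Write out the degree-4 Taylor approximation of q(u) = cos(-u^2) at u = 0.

q(0) = 1
q′(0) = 0
q′′(0) = 0
q′′′(0) = 0
q^(4)(0) = -12

1 - u^4/2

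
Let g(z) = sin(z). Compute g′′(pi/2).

-1

The coefficient of (z - pi/2)^2 in the expansion is -1/2, so g′′(pi/2) = 2! * (-1/2) = -1.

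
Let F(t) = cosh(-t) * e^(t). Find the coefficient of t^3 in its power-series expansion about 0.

2/3

Expand each factor separately, then convolve coefficients.
[t^0] = 1;  [t^1] = 1;  [t^2] = 1;  [t^3] = 2/3.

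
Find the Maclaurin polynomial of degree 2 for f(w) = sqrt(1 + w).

Apply the Taylor formula c_k = f^(k)(a)/k!.
f(0) = 1
f′(0) = 1/2
f′′(0) = -1/4

-w^2/8 + w/2 + 1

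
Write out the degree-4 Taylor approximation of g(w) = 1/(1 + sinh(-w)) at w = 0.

4*w^4/3 + 7*w^3/6 + w^2 + w + 1

Let u equal the inner series; expand the outer function in u and truncate.
g(0) = 1
g′(0) = 1
g′′(0) = 2
g′′′(0) = 7
g^(4)(0) = 32
The Taylor polynomial is Σ g^(k)(0)/k! · w^k.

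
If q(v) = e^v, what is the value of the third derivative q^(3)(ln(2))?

From the series, [(v - ln(2))^3] q = 1/3; multiply by 3! = 6 to get 2.

2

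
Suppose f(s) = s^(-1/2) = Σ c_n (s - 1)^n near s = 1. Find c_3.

f(1) = 1
f′(1) = -1/2
f′′(1) = 3/4
f′′′(1) = -15/8

-5/16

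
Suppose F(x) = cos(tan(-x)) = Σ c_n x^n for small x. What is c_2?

-1/2

Plug the Maclaurin series of the inner function into that of the outer and collect terms.
F(0) = 1
F′(0) = 0
F′′(0) = -1
Then c_k = F^(k)(0)/k! gives each Taylor coefficient.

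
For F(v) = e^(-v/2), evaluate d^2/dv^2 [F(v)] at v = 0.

1/4

From the series, [v^2] F = 1/8; multiply by 2! = 2 to get 1/4.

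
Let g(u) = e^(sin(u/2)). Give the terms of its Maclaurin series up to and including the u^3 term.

u^2/8 + u/2 + 1

Substitute the inner expansion into the outer series and collect powers.
g(0) = 1
g′(0) = 1/2
g′′(0) = 1/4
g′′′(0) = 0
Then c_k = g^(k)(0)/k! gives each Taylor coefficient.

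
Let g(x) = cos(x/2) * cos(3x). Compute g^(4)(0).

Expand each factor separately, then convolve coefficients.
From the series, [x^4] g = 1513/384; multiply by 4! = 24 to get 1513/16.

1513/16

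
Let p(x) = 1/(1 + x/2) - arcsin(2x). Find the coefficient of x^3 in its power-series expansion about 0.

-35/24

Add the two expansions coefficient-wise.
p(0) = 1
p′(0) = -5/2
p′′(0) = 1/2
p′′′(0) = -35/4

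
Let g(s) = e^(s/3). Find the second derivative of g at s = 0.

Apply the Taylor formula c_k = f^(k)(a)/k!.
The coefficient of s^2 in the expansion is 1/18, so g′′(0) = 2! * (1/18) = 1/9.

1/9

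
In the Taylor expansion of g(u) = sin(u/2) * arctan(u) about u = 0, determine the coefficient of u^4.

Write out both Maclaurin series and multiply, keeping only the needed powers.
So c_4 = g^(4)(0)/4! = -3/16.

-3/16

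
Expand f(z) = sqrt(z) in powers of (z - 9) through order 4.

[(z - 9)^0] = 3;  [(z - 9)^1] = 1/6;  [(z - 9)^2] = -1/216;  [(z - 9)^3] = 1/3888;  [(z - 9)^4] = -5/279936.

-5*(z - 9)^4/279936 + (z - 9)^3/3888 - (z - 9)^2/216 + (z - 9)/6 + 3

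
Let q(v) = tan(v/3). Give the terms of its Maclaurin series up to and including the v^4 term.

q(0) = 0
q′(0) = 1/3
q′′(0) = 0
q′′′(0) = 2/27
q^(4)(0) = 0

v^3/81 + v/3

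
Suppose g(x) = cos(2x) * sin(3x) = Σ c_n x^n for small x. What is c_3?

-21/2

Expand each factor separately, then convolve coefficients.
g(0) = 0
g′(0) = 3
g′′(0) = 0
g′′′(0) = -63
So c_3 = g′′′(0)/3! = -21/2.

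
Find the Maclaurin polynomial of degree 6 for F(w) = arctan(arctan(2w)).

Plug the Maclaurin series of the inner function into that of the outer and collect terms.
[w^0] = 0;  [w^1] = 2;  [w^2] = 0;  [w^3] = -16/3;  [w^4] = 0;  [w^5] = 352/15;  [w^6] = 0.

352*w^5/15 - 16*w^3/3 + 2*w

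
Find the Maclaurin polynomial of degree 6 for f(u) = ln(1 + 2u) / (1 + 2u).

-784*u^6/5 + 1096*u^5/15 - 100*u^4/3 + 44*u^3/3 - 6*u^2 + 2*u

Take the Cauchy product of the two expansions.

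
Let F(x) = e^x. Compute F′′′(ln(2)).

Apply the Taylor formula c_k = f^(k)(a)/k!.
The coefficient of (x - ln(2))^3 in the expansion is 1/3, so F′′′(ln(2)) = 3! * (1/3) = 2.

2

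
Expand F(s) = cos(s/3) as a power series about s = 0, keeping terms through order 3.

1 - s^2/18

F(0) = 1
F′(0) = 0
F′′(0) = -1/9
F′′′(0) = 0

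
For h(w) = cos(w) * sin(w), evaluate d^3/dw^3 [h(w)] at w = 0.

Expand each factor separately, then convolve coefficients.
The coefficient of w^3 in the expansion is -2/3, so h′′′(0) = 3! * (-2/3) = -4.

-4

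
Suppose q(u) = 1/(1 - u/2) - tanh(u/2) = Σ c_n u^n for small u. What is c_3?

Combine the two series term by term.
q(0) = 1
q′(0) = 0
q′′(0) = 1/2
q′′′(0) = 1
So c_3 = q′′′(0)/3! = 1/6.

1/6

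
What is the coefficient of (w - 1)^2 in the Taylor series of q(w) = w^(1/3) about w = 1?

-1/9

[(w - 1)^0] = 1;  [(w - 1)^1] = 1/3;  [(w - 1)^2] = -1/9.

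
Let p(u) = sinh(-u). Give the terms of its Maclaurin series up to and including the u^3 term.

p(0) = 0
p′(0) = -1
p′′(0) = 0
p′′′(0) = -1
Dividing each by k! gives the coefficients c_0, ..., c_3.

-u^3/6 - u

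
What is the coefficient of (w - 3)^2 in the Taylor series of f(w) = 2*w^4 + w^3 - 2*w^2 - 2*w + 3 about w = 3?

[(w - 3)^0] = 168;  [(w - 3)^1] = 229;  [(w - 3)^2] = 115.

115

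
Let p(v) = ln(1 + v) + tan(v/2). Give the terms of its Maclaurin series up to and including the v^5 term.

Add the two expansions coefficient-wise.

49*v^5/240 - v^4/4 + 3*v^3/8 - v^2/2 + 3*v/2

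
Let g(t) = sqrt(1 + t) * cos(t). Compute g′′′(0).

-9/8

Expand each factor separately, then convolve coefficients.
The coefficient of t^3 in the expansion is -3/16, so g′′′(0) = 3! * (-3/16) = -9/8.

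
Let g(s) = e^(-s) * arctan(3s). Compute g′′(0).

-6

Write out both Maclaurin series and multiply, keeping only the needed powers.
The coefficient of s^2 in the expansion is -3, so g′′(0) = 2! * (-3) = -6.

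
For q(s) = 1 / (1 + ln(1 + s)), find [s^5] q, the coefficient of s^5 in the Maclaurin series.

-347/60

Write 1/(1+u) = 1 - u + u^2 - u^3 + ... and substitute the series for u.
q(0) = 1
q′(0) = -1
q′′(0) = 3
q′′′(0) = -14
q^(4)(0) = 88
q^(5)(0) = -694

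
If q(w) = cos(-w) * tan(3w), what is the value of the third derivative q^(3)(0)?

45

Take the Cauchy product of the two expansions.
From the series, [w^3] q = 15/2; multiply by 3! = 6 to get 45.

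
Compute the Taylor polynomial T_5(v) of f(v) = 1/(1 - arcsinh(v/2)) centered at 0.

Compose series: expand the inner function first, then feed it into the outer expansion.
f(0) = 1
f′(0) = 1/2
f′′(0) = 1/2
f′′′(0) = 5/8
f^(4)(0) = 1
f^(5)(0) = 69/32
The Taylor polynomial is Σ f^(k)(0)/k! · v^k.

23*v^5/1280 + v^4/24 + 5*v^3/48 + v^2/4 + v/2 + 1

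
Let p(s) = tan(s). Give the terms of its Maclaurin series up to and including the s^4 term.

[s^0] = 0;  [s^1] = 1;  [s^2] = 0;  [s^3] = 1/3;  [s^4] = 0.

s^3/3 + s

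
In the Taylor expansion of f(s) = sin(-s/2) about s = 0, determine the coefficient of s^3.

f(0) = 0
f′(0) = -1/2
f′′(0) = 0
f′′′(0) = 1/8
So c_3 = f′′′(0)/3! = 1/48.

1/48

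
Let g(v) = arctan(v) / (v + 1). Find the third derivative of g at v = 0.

4

Multiply the numerator's expansion by the denominator's geometric series.
The coefficient of v^3 in the expansion is 2/3, so g′′′(0) = 3! * (2/3) = 4.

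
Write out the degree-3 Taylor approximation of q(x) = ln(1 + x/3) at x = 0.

x^3/81 - x^2/18 + x/3

q(0) = 0
q′(0) = 1/3
q′′(0) = -1/9
q′′′(0) = 2/27
The Taylor polynomial is Σ q^(k)(0)/k! · x^k.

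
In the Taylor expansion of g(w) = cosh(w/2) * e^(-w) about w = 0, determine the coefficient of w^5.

-61/1920

Expand each factor separately, then convolve coefficients.
g(0) = 1
g′(0) = -1
g′′(0) = 5/4
g′′′(0) = -7/4
g^(4)(0) = 41/16
g^(5)(0) = -61/16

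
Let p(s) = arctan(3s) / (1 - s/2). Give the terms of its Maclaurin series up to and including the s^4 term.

Multiply the two series term by term and collect like powers.

-33*s^4/8 - 33*s^3/4 + 3*s^2/2 + 3*s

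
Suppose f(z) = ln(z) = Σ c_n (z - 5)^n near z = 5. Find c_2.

Differentiate repeatedly and evaluate at the center.
f(5) = ln(5)
f′(5) = 1/5
f′′(5) = -1/25

-1/50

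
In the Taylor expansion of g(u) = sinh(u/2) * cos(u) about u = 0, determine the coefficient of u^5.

41/3840

Multiply the two series term by term and collect like powers.
g(0) = 0
g′(0) = 1/2
g′′(0) = 0
g′′′(0) = -11/8
g^(4)(0) = 0
g^(5)(0) = 41/32
Then c_k = g^(k)(0)/k! gives each Taylor coefficient.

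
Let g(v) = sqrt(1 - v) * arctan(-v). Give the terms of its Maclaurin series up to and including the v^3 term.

Multiply the two series term by term and collect like powers.

11*v^3/24 + v^2/2 - v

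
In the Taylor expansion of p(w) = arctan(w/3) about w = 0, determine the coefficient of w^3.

Differentiate repeatedly and evaluate at the center.
p(0) = 0
p′(0) = 1/3
p′′(0) = 0
p′′′(0) = -2/27
The Taylor polynomial is Σ p^(k)(0)/k! · w^k.

-1/81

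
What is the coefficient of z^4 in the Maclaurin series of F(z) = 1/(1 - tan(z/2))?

Plug the Maclaurin series of the inner function into that of the outer and collect terms.
F(0) = 1
F′(0) = 1/2
F′′(0) = 1/2
F′′′(0) = 1
F^(4)(0) = 5/2
So c_4 = F^(4)(0)/4! = 5/48.

5/48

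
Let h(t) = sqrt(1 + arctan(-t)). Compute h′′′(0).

Plug the Maclaurin series of the inner function into that of the outer and collect terms.
The coefficient of t^3 in the expansion is 5/48, so h′′′(0) = 3! * (5/48) = 5/8.

5/8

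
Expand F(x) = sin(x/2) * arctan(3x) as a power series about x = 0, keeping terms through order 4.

Take the Cauchy product of the two expansions.
F(0) = 0
F′(0) = 0
F′′(0) = 3
F′′′(0) = 0
F^(4)(0) = -219/2
Then c_k = F^(k)(0)/k! gives each Taylor coefficient.

-73*x^4/16 + 3*x^2/2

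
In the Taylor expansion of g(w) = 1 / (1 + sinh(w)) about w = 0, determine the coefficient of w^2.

1

Expand as Σ (-1)^k u^k with u equal to the inner function's series.
So c_2 = g′′(0)/2! = 1.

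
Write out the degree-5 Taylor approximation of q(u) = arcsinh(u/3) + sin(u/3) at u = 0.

u^5/2916 - u^3/81 + 2*u/3

Add the two expansions coefficient-wise.
q(0) = 0
q′(0) = 2/3
q′′(0) = 0
q′′′(0) = -2/27
q^(4)(0) = 0
q^(5)(0) = 10/243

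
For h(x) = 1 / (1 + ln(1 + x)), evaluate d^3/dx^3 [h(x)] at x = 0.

Write 1/(1+u) = 1 - u + u^2 - u^3 + ... and substitute the series for u.
From the series, [x^3] h = -7/3; multiply by 3! = 6 to get -14.

-14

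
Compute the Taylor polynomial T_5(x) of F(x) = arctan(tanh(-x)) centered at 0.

-2*x^5/3 + 2*x^3/3 - x

Let u equal the inner series; expand the outer function in u and truncate.
F(0) = 0
F′(0) = -1
F′′(0) = 0
F′′′(0) = 4
F^(4)(0) = 0
F^(5)(0) = -80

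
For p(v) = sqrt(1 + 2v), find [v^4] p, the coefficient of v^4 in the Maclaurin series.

-5/8

Apply the Taylor formula c_k = f^(k)(a)/k!.
p(0) = 1
p′(0) = 1
p′′(0) = -1
p′′′(0) = 3
p^(4)(0) = -15
The Taylor polynomial is Σ p^(k)(0)/k! · v^k.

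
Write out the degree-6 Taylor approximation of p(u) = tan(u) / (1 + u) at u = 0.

-22*u^6/15 + 22*u^5/15 - 4*u^4/3 + 4*u^3/3 - u^2 + u

Multiply the two series term by term and collect like powers.
p(0) = 0
p′(0) = 1
p′′(0) = -2
p′′′(0) = 8
p^(4)(0) = -32
p^(5)(0) = 176
p^(6)(0) = -1056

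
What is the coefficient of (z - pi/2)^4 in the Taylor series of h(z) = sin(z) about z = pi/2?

1/24

h(pi/2) = 1
h′(pi/2) = 0
h′′(pi/2) = -1
h′′′(pi/2) = 0
h^(4)(pi/2) = 1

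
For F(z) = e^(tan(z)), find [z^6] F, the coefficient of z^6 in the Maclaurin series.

Substitute the inner expansion into the outer series and collect powers.
F(0) = 1
F′(0) = 1
F′′(0) = 1
F′′′(0) = 3
F^(4)(0) = 9
F^(5)(0) = 37
F^(6)(0) = 177
Then c_k = F^(k)(0)/k! gives each Taylor coefficient.

59/240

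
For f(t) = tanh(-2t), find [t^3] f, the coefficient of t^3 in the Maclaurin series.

8/3

[t^0] = 0;  [t^1] = -2;  [t^2] = 0;  [t^3] = 8/3.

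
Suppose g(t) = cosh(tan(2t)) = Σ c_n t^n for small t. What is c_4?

Compose series: expand the inner function first, then feed it into the outer expansion.
g(0) = 1
g′(0) = 0
g′′(0) = 4
g′′′(0) = 0
g^(4)(0) = 144

6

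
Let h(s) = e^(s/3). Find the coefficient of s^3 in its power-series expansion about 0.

h(0) = 1
h′(0) = 1/3
h′′(0) = 1/9
h′′′(0) = 1/27
So c_3 = h′′′(0)/3! = 1/162.

1/162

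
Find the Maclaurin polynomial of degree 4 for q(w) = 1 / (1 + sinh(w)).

Expand as Σ (-1)^k u^k with u equal to the inner function's series.
q(0) = 1
q′(0) = -1
q′′(0) = 2
q′′′(0) = -7
q^(4)(0) = 32
Then c_k = q^(k)(0)/k! gives each Taylor coefficient.

4*w^4/3 - 7*w^3/6 + w^2 - w + 1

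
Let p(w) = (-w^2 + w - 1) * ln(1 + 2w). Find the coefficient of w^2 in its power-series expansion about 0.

Distribute the polynomial across the series and collect like powers.

4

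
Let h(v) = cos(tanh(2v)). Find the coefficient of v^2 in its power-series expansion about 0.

Compose series: expand the inner function first, then feed it into the outer expansion.
h(0) = 1
h′(0) = 0
h′′(0) = -4

-2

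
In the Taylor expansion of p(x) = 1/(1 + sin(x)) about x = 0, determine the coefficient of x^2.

Let u equal the inner series; expand the outer function in u and truncate.
p(0) = 1
p′(0) = -1
p′′(0) = 2
So c_2 = p′′(0)/2! = 1.

1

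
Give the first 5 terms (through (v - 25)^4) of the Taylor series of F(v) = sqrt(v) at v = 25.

-(v - 25)^4/2000000 + (v - 25)^3/50000 - (v - 25)^2/1000 + (v - 25)/10 + 5

[(v - 25)^0] = 5;  [(v - 25)^1] = 1/10;  [(v - 25)^2] = -1/1000;  [(v - 25)^3] = 1/50000;  [(v - 25)^4] = -1/2000000.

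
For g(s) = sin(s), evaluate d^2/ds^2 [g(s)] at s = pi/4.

-sqrt(2)/2

From the series, [(s - pi/4)^2] g = -sqrt(2)/4; multiply by 2! = 2 to get -sqrt(2)/2.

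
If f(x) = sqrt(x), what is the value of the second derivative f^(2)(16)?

The coefficient of (x - 16)^2 in the expansion is -1/512, so f′′(16) = 2! * (-1/512) = -1/256.

-1/256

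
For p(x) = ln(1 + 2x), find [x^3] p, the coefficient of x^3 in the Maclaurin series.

Differentiate repeatedly and evaluate at the center.
[x^0] = 0;  [x^1] = 2;  [x^2] = -2;  [x^3] = 8/3.

8/3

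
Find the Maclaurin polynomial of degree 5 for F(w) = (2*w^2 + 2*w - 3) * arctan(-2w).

Multiply each power in the prefactor through the base expansion.

368*w^5/15 + 16*w^4/3 - 12*w^3 - 4*w^2 + 6*w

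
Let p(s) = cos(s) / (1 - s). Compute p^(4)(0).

Multiply the two series term by term and collect like powers.
From the series, [s^4] p = 13/24; multiply by 4! = 24 to get 13.

13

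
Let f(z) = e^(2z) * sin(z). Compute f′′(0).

4

Write out both Maclaurin series and multiply, keeping only the needed powers.
From the series, [z^2] f = 2; multiply by 2! = 2 to get 4.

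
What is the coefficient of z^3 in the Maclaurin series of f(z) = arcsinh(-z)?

[z^0] = 0;  [z^1] = -1;  [z^2] = 0;  [z^3] = 1/6.

1/6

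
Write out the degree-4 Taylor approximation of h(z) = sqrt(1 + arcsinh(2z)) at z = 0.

z^4/24 - z^3/6 - z^2/2 + z + 1

Substitute the inner expansion into the outer series and collect powers.
h(0) = 1
h′(0) = 1
h′′(0) = -1
h′′′(0) = -1
h^(4)(0) = 1
Then c_k = h^(k)(0)/k! gives each Taylor coefficient.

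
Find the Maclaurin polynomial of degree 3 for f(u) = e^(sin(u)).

u^2/2 + u + 1

Plug the Maclaurin series of the inner function into that of the outer and collect terms.
f(0) = 1
f′(0) = 1
f′′(0) = 1
f′′′(0) = 0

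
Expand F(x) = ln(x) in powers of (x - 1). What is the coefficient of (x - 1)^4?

Differentiate repeatedly and evaluate at the center.
F(1) = 0
F′(1) = 1
F′′(1) = -1
F′′′(1) = 2
F^(4)(1) = -6

-1/4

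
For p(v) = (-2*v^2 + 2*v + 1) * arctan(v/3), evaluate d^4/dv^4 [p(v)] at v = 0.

Multiply each power in the prefactor through the base expansion.
The coefficient of v^4 in the expansion is -2/81, so p^(4)(0) = 4! * (-2/81) = -16/27.

-16/27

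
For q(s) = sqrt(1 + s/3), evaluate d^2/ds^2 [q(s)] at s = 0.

-1/36

From the series, [s^2] q = -1/72; multiply by 2! = 2 to get -1/36.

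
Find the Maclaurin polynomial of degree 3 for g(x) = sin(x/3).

-x^3/162 + x/3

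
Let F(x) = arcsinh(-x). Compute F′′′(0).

1

From the series, [x^3] F = 1/6; multiply by 3! = 6 to get 1.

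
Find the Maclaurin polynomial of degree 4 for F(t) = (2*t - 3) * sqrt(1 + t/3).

Shift and add copies of the series according to the polynomial's terms.

7*t^4/1152 - 5*t^3/144 + 3*t^2/8 + 3*t/2 - 3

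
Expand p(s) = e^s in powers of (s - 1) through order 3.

Compute the successive derivatives at the expansion point and divide by k!.

e*(s - 1)^3/6 + e*(s - 1)^2/2 + e*(s - 1) + e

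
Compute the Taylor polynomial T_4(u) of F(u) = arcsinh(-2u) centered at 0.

4*u^3/3 - 2*u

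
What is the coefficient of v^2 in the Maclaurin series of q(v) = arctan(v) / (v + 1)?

Multiply the numerator's expansion by the denominator's geometric series.

-1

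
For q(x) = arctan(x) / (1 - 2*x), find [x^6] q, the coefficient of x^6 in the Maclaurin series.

446/15

Multiply the numerator's expansion by the denominator's geometric series.
q(0) = 0
q′(0) = 1
q′′(0) = 4
q′′′(0) = 22
q^(4)(0) = 176
q^(5)(0) = 1784
q^(6)(0) = 21408
So c_6 = q^(6)(0)/6! = 446/15.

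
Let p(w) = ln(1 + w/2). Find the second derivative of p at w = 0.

-1/4

Compute the successive derivatives at the expansion point and divide by k!.
From the series, [w^2] p = -1/8; multiply by 2! = 2 to get -1/4.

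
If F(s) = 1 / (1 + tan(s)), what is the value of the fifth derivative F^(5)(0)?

-256

Expand as Σ (-1)^k u^k with u equal to the inner function's series.
From the series, [s^5] F = -32/15; multiply by 5! = 120 to get -256.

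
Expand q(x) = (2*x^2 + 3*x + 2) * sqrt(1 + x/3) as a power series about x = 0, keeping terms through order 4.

Distribute the polynomial across the series and collect like powers.

-113*x^4/5184 + 8*x^3/27 + 89*x^2/36 + 10*x/3 + 2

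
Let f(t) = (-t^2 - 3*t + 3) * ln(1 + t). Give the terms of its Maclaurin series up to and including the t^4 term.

-5*t^4/4 + 3*t^3/2 - 9*t^2/2 + 3*t

Shift and add copies of the series according to the polynomial's terms.
f(0) = 0
f′(0) = 3
f′′(0) = -9
f′′′(0) = 9
f^(4)(0) = -30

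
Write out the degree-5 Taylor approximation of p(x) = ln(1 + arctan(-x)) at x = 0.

-x^5/15 + x^4/12 - x^2/2 - x

Compose series: expand the inner function first, then feed it into the outer expansion.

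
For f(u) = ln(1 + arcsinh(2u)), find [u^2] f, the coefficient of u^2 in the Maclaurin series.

-2

Plug the Maclaurin series of the inner function into that of the outer and collect terms.
f(0) = 0
f′(0) = 2
f′′(0) = -4
So c_2 = f′′(0)/2! = -2.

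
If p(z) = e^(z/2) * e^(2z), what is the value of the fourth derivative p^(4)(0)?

Expand each factor separately, then convolve coefficients.
From the series, [z^4] p = 625/384; multiply by 4! = 24 to get 625/16.

625/16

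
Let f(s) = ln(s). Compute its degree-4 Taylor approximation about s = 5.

f(5) = ln(5)
f′(5) = 1/5
f′′(5) = -1/25
f′′′(5) = 2/125
f^(4)(5) = -6/625

-(s - 5)^4/2500 + (s - 5)^3/375 - (s - 5)^2/50 + (s - 5)/5 + ln(5)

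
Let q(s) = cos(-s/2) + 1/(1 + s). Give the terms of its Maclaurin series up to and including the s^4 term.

385*s^4/384 - s^3 + 7*s^2/8 - s + 2

Expand each term separately and add.
q(0) = 2
q′(0) = -1
q′′(0) = 7/4
q′′′(0) = -6
q^(4)(0) = 385/16
Dividing each by k! gives the coefficients c_0, ..., c_4.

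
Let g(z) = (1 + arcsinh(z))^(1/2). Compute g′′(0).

Substitute the inner expansion into the outer series and collect powers.
From the series, [z^2] g = -1/8; multiply by 2! = 2 to get -1/4.

-1/4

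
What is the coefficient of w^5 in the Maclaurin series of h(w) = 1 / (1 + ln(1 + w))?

-347/60

Use the geometric series for the reciprocal, then substitute.
h(0) = 1
h′(0) = -1
h′′(0) = 3
h′′′(0) = -14
h^(4)(0) = 88
h^(5)(0) = -694
So c_5 = h^(5)(0)/5! = -347/60.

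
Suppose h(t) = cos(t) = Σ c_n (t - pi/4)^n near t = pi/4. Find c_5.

Compute the successive derivatives at the expansion point and divide by k!.
h(pi/4) = sqrt(2)/2
h′(pi/4) = -sqrt(2)/2
h′′(pi/4) = -sqrt(2)/2
h′′′(pi/4) = sqrt(2)/2
h^(4)(pi/4) = sqrt(2)/2
h^(5)(pi/4) = -sqrt(2)/2
So c_5 = h^(5)(pi/4)/5! = -sqrt(2)/240.

-sqrt(2)/240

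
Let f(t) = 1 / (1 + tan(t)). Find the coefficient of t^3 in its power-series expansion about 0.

Write 1/(1+u) = 1 - u + u^2 - u^3 + ... and substitute the series for u.
[t^0] = 1;  [t^1] = -1;  [t^2] = 1;  [t^3] = -4/3.

-4/3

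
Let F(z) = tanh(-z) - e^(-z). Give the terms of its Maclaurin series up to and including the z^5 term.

Add the two expansions coefficient-wise.

-z^5/8 - z^4/24 + z^3/2 - z^2/2 - 1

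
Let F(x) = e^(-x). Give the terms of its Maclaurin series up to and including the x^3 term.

-x^3/6 + x^2/2 - x + 1

F(0) = 1
F′(0) = -1
F′′(0) = 1
F′′′(0) = -1
The Taylor polynomial is Σ F^(k)(0)/k! · x^k.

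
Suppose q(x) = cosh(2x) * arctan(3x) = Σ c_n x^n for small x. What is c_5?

163/5

Expand each factor separately, then convolve coefficients.
q(0) = 0
q′(0) = 3
q′′(0) = 0
q′′′(0) = -18
q^(4)(0) = 0
q^(5)(0) = 3912
Then c_k = q^(k)(0)/k! gives each Taylor coefficient.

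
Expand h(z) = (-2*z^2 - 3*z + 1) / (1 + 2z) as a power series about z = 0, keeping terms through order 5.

-64*z^5 + 32*z^4 - 16*z^3 + 8*z^2 - 5*z + 1

Distribute the polynomial across the series and collect like powers.
h(0) = 1
h′(0) = -5
h′′(0) = 16
h′′′(0) = -96
h^(4)(0) = 768
h^(5)(0) = -7680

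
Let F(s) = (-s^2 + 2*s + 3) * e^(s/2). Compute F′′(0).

Distribute the polynomial across the series and collect like powers.
The coefficient of s^2 in the expansion is 3/8, so F′′(0) = 2! * (3/8) = 3/4.

3/4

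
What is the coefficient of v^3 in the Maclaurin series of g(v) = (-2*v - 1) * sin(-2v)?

-4/3

Shift and add copies of the series according to the polynomial's terms.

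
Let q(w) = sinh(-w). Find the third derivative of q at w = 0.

-1

From the series, [w^3] q = -1/6; multiply by 3! = 6 to get -1.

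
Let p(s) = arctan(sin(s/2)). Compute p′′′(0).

Compose series: expand the inner function first, then feed it into the outer expansion.
From the series, [s^3] p = -1/16; multiply by 3! = 6 to get -3/8.

-3/8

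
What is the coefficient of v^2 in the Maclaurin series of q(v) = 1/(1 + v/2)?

1/4

Differentiate repeatedly and evaluate at the center.
[v^0] = 1;  [v^1] = -1/2;  [v^2] = 1/4.
So c_2 = q′′(0)/2! = 1/4.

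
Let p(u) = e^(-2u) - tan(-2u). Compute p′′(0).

Combine the two series term by term.
From the series, [u^2] p = 2; multiply by 2! = 2 to get 4.

4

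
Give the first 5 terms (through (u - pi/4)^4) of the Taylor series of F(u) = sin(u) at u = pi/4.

sqrt(2)*(u - pi/4)^4/48 - sqrt(2)*(u - pi/4)^3/12 - sqrt(2)*(u - pi/4)^2/4 + sqrt(2)*(u - pi/4)/2 + sqrt(2)/2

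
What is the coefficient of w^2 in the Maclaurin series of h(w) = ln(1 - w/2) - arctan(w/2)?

-1/8

Combine the two series term by term.
h(0) = 0
h′(0) = -1
h′′(0) = -1/4
Dividing each by k! gives the coefficients c_0, ..., c_2.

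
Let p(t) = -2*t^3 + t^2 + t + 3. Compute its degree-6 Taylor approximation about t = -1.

[(t + 1)^0] = 5;  [(t + 1)^1] = -7;  [(t + 1)^2] = 7;  [(t + 1)^3] = -2;  [(t + 1)^4] = 0;  [(t + 1)^5] = 0;  [(t + 1)^6] = 0.

-2*(t + 1)^3 + 7*(t + 1)^2 - 7*(t + 1) + 5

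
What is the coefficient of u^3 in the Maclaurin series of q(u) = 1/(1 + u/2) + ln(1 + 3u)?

71/8

Add the two expansions coefficient-wise.
q(0) = 1
q′(0) = 5/2
q′′(0) = -17/2
q′′′(0) = 213/4
So c_3 = q′′′(0)/3! = 71/8.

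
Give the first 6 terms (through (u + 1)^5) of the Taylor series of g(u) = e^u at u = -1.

(u + 1)^5*e^(-1)/120 + (u + 1)^4*e^(-1)/24 + (u + 1)^3*e^(-1)/6 + (u + 1)^2*e^(-1)/2 + (u + 1)*e^(-1) + e^(-1)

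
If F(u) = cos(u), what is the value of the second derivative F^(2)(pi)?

1

From the series, [(u - pi)^2] F = 1/2; multiply by 2! = 2 to get 1.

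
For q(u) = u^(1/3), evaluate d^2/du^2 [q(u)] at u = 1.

-2/9

Apply the Taylor formula c_k = f^(k)(a)/k!.
The coefficient of (u - 1)^2 in the expansion is -1/9, so q′′(1) = 2! * (-1/9) = -2/9.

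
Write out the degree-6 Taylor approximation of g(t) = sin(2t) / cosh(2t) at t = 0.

48*t^5/5 - 16*t^3/3 + 2*t

Write the quotient as an unknown series and match coefficients against numerator = denominator · series.
[t^0] = 0;  [t^1] = 2;  [t^2] = 0;  [t^3] = -16/3;  [t^4] = 0;  [t^5] = 48/5;  [t^6] = 0.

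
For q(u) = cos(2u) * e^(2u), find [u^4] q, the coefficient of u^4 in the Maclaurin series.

Expand each factor separately, then convolve coefficients.
q(0) = 1
q′(0) = 2
q′′(0) = 0
q′′′(0) = -16
q^(4)(0) = -64
So c_4 = q^(4)(0)/4! = -8/3.

-8/3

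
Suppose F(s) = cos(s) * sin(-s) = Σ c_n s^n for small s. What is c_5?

Expand each factor separately, then convolve coefficients.
F(0) = 0
F′(0) = -1
F′′(0) = 0
F′′′(0) = 4
F^(4)(0) = 0
F^(5)(0) = -16
So c_5 = F^(5)(0)/5! = -2/15.

-2/15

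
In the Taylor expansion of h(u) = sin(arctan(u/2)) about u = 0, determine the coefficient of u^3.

-1/16

Substitute the inner expansion into the outer series and collect powers.
h(0) = 0
h′(0) = 1/2
h′′(0) = 0
h′′′(0) = -3/8
So c_3 = h′′′(0)/3! = -1/16.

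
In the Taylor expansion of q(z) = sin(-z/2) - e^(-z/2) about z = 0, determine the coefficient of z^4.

Combine the two series term by term.
q(0) = -1
q′(0) = 0
q′′(0) = -1/4
q′′′(0) = 1/4
q^(4)(0) = -1/16
So c_4 = q^(4)(0)/4! = -1/384.

-1/384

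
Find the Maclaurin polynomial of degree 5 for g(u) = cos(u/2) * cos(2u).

Expand each factor separately, then convolve coefficients.
g(0) = 1
g′(0) = 0
g′′(0) = -17/4
g′′′(0) = 0
g^(4)(0) = 353/16
g^(5)(0) = 0

353*u^4/384 - 17*u^2/8 + 1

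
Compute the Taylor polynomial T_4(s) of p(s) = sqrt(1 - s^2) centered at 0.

-s^4/8 - s^2/2 + 1

[s^0] = 1;  [s^1] = 0;  [s^2] = -1/2;  [s^3] = 0;  [s^4] = -1/8.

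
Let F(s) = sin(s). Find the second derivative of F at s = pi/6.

From the series, [(s - pi/6)^2] F = -1/4; multiply by 2! = 2 to get -1/2.

-1/2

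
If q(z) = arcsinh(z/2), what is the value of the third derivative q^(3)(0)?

From the series, [z^3] q = -1/48; multiply by 3! = 6 to get -1/8.

-1/8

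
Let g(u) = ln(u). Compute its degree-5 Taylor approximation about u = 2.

Use the known series and substitute for the argument.
g(2) = ln(2)
g′(2) = 1/2
g′′(2) = -1/4
g′′′(2) = 1/4
g^(4)(2) = -3/8
g^(5)(2) = 3/4

(u - 2)^5/160 - (u - 2)^4/64 + (u - 2)^3/24 - (u - 2)^2/8 + (u - 2)/2 + ln(2)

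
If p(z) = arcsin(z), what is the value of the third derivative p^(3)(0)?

1

The coefficient of z^3 in the expansion is 1/6, so p′′′(0) = 3! * (1/6) = 1.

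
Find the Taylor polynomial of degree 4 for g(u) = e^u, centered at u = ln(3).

Apply the Taylor formula c_k = f^(k)(a)/k!.
[(u - ln(3))^0] = 3;  [(u - ln(3))^1] = 3;  [(u - ln(3))^2] = 3/2;  [(u - ln(3))^3] = 1/2;  [(u - ln(3))^4] = 1/8.

(u - ln(3))^4/8 + (u - ln(3))^3/2 + 3*(u - ln(3))^2/2 + 3*(u - ln(3)) + 3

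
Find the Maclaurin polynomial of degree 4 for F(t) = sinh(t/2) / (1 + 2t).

Expand each factor separately, then convolve coefficients.
F(0) = 0
F′(0) = 1/2
F′′(0) = -2
F′′′(0) = 97/8
F^(4)(0) = -97
Then c_k = F^(k)(0)/k! gives each Taylor coefficient.

-97*t^4/24 + 97*t^3/48 - t^2 + t/2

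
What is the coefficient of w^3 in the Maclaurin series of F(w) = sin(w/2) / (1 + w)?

23/48

Take the Cauchy product of the two expansions.
So c_3 = F′′′(0)/3! = 23/48.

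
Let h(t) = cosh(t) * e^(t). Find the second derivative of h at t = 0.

2

Take the Cauchy product of the two expansions.
The coefficient of t^2 in the expansion is 1, so h′′(0) = 2! * (1) = 2.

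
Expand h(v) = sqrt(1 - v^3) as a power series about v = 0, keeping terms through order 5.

h(0) = 1
h′(0) = 0
h′′(0) = 0
h′′′(0) = -3
h^(4)(0) = 0
h^(5)(0) = 0
The Taylor polynomial is Σ h^(k)(0)/k! · v^k.

1 - v^3/2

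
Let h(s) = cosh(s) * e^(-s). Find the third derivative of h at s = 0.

-4

Take the Cauchy product of the two expansions.
The coefficient of s^3 in the expansion is -2/3, so h′′′(0) = 3! * (-2/3) = -4.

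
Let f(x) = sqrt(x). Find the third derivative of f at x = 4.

From the series, [(x - 4)^3] f = 1/512; multiply by 3! = 6 to get 3/256.

3/256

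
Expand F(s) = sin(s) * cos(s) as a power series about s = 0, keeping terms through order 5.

Take the Cauchy product of the two expansions.
F(0) = 0
F′(0) = 1
F′′(0) = 0
F′′′(0) = -4
F^(4)(0) = 0
F^(5)(0) = 16

2*s^5/15 - 2*s^3/3 + s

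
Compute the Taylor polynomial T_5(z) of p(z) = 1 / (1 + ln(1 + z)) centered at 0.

Expand as Σ (-1)^k u^k with u equal to the inner function's series.
p(0) = 1
p′(0) = -1
p′′(0) = 3
p′′′(0) = -14
p^(4)(0) = 88
p^(5)(0) = -694
The Taylor polynomial is Σ p^(k)(0)/k! · z^k.

-347*z^5/60 + 11*z^4/3 - 7*z^3/3 + 3*z^2/2 - z + 1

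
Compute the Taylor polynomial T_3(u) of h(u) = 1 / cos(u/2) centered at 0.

u^2/8 + 1

Invert the denominator's series and multiply.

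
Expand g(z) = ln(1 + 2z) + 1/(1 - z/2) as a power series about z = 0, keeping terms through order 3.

Combine the two series term by term.
g(0) = 1
g′(0) = 5/2
g′′(0) = -7/2
g′′′(0) = 67/4

67*z^3/24 - 7*z^2/4 + 5*z/2 + 1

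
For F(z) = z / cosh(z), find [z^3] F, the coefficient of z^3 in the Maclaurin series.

-1/2

Divide the numerator series by the denominator series (power-series long division).
[z^0] = 0;  [z^1] = 1;  [z^2] = 0;  [z^3] = -1/2.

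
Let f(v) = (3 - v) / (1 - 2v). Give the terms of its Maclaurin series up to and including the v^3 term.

20*v^3 + 10*v^2 + 5*v + 3

Shift and add copies of the series according to the polynomial's terms.
f(0) = 3
f′(0) = 5
f′′(0) = 20
f′′′(0) = 120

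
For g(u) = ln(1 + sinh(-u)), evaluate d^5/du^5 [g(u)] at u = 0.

-45

Plug the Maclaurin series of the inner function into that of the outer and collect terms.
From the series, [u^5] g = -3/8; multiply by 5! = 120 to get -45.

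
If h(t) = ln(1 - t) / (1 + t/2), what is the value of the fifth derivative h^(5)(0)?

-19

Expand each factor separately, then convolve coefficients.
From the series, [t^5] h = -19/120; multiply by 5! = 120 to get -19.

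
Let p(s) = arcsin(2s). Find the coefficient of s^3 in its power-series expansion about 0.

p(0) = 0
p′(0) = 2
p′′(0) = 0
p′′′(0) = 8
So c_3 = p′′′(0)/3! = 4/3.

4/3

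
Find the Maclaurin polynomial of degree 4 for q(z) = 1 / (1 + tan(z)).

Use the geometric series for the reciprocal, then substitute.

5*z^4/3 - 4*z^3/3 + z^2 - z + 1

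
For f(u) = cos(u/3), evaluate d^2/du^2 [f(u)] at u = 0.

-1/9

The coefficient of u^2 in the expansion is -1/18, so f′′(0) = 2! * (-1/18) = -1/9.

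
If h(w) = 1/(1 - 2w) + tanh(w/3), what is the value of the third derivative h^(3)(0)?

1294/27

Combine the two series term by term.
From the series, [w^3] h = 647/81; multiply by 3! = 6 to get 1294/27.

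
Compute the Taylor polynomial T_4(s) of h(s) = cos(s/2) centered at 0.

Use the known series and substitute for the argument.
[s^0] = 1;  [s^1] = 0;  [s^2] = -1/8;  [s^3] = 0;  [s^4] = 1/384.

s^4/384 - s^2/8 + 1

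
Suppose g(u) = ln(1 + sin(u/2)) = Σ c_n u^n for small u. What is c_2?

-1/8

Let u equal the inner series; expand the outer function in u and truncate.
[u^0] = 0;  [u^1] = 1/2;  [u^2] = -1/8.
So c_2 = g′′(0)/2! = -1/8.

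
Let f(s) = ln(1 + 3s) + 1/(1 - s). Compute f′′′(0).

60

Add the two expansions coefficient-wise.
From the series, [s^3] f = 10; multiply by 3! = 6 to get 60.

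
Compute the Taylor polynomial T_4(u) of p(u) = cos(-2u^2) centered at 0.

Apply the Taylor formula c_k = f^(k)(a)/k!.
p(0) = 1
p′(0) = 0
p′′(0) = 0
p′′′(0) = 0
p^(4)(0) = -48

1 - 2*u^4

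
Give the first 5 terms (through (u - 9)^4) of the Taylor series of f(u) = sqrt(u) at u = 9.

-5*(u - 9)^4/279936 + (u - 9)^3/3888 - (u - 9)^2/216 + (u - 9)/6 + 3

[(u - 9)^0] = 3;  [(u - 9)^1] = 1/6;  [(u - 9)^2] = -1/216;  [(u - 9)^3] = 1/3888;  [(u - 9)^4] = -5/279936.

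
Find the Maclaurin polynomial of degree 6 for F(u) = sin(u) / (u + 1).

Use 1/(1 - r) = Σ r^k on the denominator, then take the Cauchy product.
F(0) = 0
F′(0) = 1
F′′(0) = -2
F′′′(0) = 5
F^(4)(0) = -20
F^(5)(0) = 101
F^(6)(0) = -606

-101*u^6/120 + 101*u^5/120 - 5*u^4/6 + 5*u^3/6 - u^2 + u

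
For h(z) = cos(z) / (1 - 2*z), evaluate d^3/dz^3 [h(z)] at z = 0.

42

Use 1/(1 - r) = Σ r^k on the denominator, then take the Cauchy product.
The coefficient of z^3 in the expansion is 7, so h′′′(0) = 3! * (7) = 42.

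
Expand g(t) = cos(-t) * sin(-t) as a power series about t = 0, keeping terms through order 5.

Take the Cauchy product of the two expansions.

-2*t^5/15 + 2*t^3/3 - t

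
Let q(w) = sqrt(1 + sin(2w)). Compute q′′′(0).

Plug the Maclaurin series of the inner function into that of the outer and collect terms.
The coefficient of w^3 in the expansion is -1/6, so q′′′(0) = 3! * (-1/6) = -1.

-1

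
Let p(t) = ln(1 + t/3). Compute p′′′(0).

From the series, [t^3] p = 1/81; multiply by 3! = 6 to get 2/27.

2/27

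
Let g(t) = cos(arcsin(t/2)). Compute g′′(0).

-1/4

Substitute the inner expansion into the outer series and collect powers.
The coefficient of t^2 in the expansion is -1/8, so g′′(0) = 2! * (-1/8) = -1/4.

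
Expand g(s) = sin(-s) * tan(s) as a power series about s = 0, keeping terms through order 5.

-s^4/6 - s^2

Multiply the two series term by term and collect like powers.
[s^0] = 0;  [s^1] = 0;  [s^2] = -1;  [s^3] = 0;  [s^4] = -1/6;  [s^5] = 0.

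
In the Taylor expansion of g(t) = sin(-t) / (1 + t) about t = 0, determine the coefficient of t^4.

Expand each factor separately, then convolve coefficients.
g(0) = 0
g′(0) = -1
g′′(0) = 2
g′′′(0) = -5
g^(4)(0) = 20

5/6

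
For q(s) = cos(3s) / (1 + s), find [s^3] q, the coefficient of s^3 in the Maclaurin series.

Expand each factor separately, then convolve coefficients.

7/2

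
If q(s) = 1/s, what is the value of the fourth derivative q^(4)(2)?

3/4

Apply the Taylor formula c_k = f^(k)(a)/k!.
The coefficient of (s - 2)^4 in the expansion is 1/32, so q^(4)(2) = 4! * (1/32) = 3/4.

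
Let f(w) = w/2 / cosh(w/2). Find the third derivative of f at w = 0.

-3/8

Write the quotient as an unknown series and match coefficients against numerator = denominator · series.
From the series, [w^3] f = -1/16; multiply by 3! = 6 to get -3/8.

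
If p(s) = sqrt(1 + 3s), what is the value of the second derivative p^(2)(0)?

The coefficient of s^2 in the expansion is -9/8, so p′′(0) = 2! * (-9/8) = -9/4.

-9/4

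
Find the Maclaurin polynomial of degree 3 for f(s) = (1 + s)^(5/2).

5*s^3/16 + 15*s^2/8 + 5*s/2 + 1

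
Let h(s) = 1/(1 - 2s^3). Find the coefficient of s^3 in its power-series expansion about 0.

2

[s^0] = 1;  [s^1] = 0;  [s^2] = 0;  [s^3] = 2.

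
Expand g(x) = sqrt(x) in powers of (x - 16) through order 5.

[(x - 16)^0] = 4;  [(x - 16)^1] = 1/8;  [(x - 16)^2] = -1/512;  [(x - 16)^3] = 1/16384;  [(x - 16)^4] = -5/2097152;  [(x - 16)^5] = 7/67108864.

7*(x - 16)^5/67108864 - 5*(x - 16)^4/2097152 + (x - 16)^3/16384 - (x - 16)^2/512 + (x - 16)/8 + 4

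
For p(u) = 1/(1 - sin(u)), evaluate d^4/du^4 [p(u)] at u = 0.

Compose series: expand the inner function first, then feed it into the outer expansion.
The coefficient of u^4 in the expansion is 2/3, so p^(4)(0) = 4! * (2/3) = 16.

16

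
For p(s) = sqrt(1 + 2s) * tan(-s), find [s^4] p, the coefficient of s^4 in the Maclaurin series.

Take the Cauchy product of the two expansions.
p(0) = 0
p′(0) = -1
p′′(0) = -2
p′′′(0) = 1
p^(4)(0) = -20
So c_4 = p^(4)(0)/4! = -5/6.

-5/6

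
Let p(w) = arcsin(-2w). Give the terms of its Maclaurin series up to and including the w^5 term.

p(0) = 0
p′(0) = -2
p′′(0) = 0
p′′′(0) = -8
p^(4)(0) = 0
p^(5)(0) = -288

-12*w^5/5 - 4*w^3/3 - 2*w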